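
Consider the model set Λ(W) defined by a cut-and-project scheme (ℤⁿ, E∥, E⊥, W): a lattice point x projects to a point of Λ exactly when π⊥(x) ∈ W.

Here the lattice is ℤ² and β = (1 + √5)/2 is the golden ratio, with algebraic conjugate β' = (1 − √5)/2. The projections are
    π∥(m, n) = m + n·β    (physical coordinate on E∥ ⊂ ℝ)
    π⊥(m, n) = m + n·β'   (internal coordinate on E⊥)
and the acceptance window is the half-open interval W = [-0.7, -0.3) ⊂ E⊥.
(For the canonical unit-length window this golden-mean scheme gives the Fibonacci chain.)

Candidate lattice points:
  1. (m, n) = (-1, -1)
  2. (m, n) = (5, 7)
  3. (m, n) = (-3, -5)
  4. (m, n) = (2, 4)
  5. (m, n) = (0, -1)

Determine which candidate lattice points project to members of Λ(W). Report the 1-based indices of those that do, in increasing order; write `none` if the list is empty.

1, 4

Numerically β ≈ 1.618034 and β' = −1/β ≈ -0.618034.
candidate 1: (m,n)=(-1,-1) → π∥ = -1-1·β ≈ -2.618034, π⊥ = -1-1·β' ≈ -0.381966 ∈ [-0.7, -0.3) ⇒ IN Λ
candidate 2: (m,n)=(5,7) → π∥ = 5+7·β ≈ 16.326238, π⊥ = 5+7·β' ≈ 0.673762 ∉ [-0.7, -0.3) ⇒ out
candidate 3: (m,n)=(-3,-5) → π∥ = -3-5·β ≈ -11.090170, π⊥ = -3-5·β' ≈ 0.090170 ∉ [-0.7, -0.3) ⇒ out
candidate 4: (m,n)=(2,4) → π∥ = 2+4·β ≈ 8.472136, π⊥ = 2+4·β' ≈ -0.472136 ∈ [-0.7, -0.3) ⇒ IN Λ
candidate 5: (m,n)=(0,-1) → π∥ = 0-1·β ≈ -1.618034, π⊥ = 0-1·β' ≈ 0.618034 ∉ [-0.7, -0.3) ⇒ out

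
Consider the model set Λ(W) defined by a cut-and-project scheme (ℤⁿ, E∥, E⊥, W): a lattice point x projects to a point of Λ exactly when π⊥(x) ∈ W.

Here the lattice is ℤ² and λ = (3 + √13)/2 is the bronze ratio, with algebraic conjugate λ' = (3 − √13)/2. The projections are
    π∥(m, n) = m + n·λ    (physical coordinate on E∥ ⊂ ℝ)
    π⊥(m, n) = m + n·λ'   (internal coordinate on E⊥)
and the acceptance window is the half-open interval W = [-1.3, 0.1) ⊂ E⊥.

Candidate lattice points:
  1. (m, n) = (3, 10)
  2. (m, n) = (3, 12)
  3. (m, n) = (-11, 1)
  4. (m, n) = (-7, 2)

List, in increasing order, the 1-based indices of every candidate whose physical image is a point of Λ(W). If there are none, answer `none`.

1, 2

Numerically λ ≈ 3.302776 and λ' = −1/λ ≈ -0.302776.
candidate 1: (m,n)=(3,10) → π∥ = 3+10·λ ≈ 36.027756, π⊥ = 3+10·λ' ≈ -0.027756 ∈ [-1.3, 0.1) ⇒ IN Λ
candidate 2: (m,n)=(3,12) → π∥ = 3+12·λ ≈ 42.633308, π⊥ = 3+12·λ' ≈ -0.633308 ∈ [-1.3, 0.1) ⇒ IN Λ
candidate 3: (m,n)=(-11,1) → π∥ = -11+1·λ ≈ -7.697224, π⊥ = -11+1·λ' ≈ -11.302776 ∉ [-1.3, 0.1) ⇒ out
candidate 4: (m,n)=(-7,2) → π∥ = -7+2·λ ≈ -0.394449, π⊥ = -7+2·λ' ≈ -7.605551 ∉ [-1.3, 0.1) ⇒ out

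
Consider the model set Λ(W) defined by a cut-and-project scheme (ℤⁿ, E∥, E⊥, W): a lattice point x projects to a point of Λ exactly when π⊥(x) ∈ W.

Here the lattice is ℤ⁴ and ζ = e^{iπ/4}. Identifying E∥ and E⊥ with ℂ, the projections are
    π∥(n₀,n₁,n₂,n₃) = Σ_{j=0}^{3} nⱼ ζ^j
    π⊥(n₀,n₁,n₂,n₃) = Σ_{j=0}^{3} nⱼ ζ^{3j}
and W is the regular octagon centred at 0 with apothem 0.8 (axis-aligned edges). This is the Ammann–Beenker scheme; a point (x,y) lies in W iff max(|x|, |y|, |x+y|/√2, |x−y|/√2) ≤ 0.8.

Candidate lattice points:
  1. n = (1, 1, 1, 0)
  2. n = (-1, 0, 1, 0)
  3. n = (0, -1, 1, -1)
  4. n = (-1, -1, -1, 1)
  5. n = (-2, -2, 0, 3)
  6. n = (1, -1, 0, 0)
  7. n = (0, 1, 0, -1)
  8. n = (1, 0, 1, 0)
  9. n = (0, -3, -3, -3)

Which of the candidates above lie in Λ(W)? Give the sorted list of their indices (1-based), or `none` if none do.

π⊥(n) = n₀ + n₁ζ³ + n₂ζ⁶ + n₃ζ⁹ where ζ = e^{iπ/4}.
candidate 1: n = (1, 1, 1, 0) → π⊥ ≈ (+0.29289, -0.29289); max(|x|,|y|,|x±y|/√2) = 0.41421 ≤ 0.8 ⇒ ∈ W
candidate 2: n = (-1, 0, 1, 0) → π⊥ ≈ (-1.00000, -1.00000); max(|x|,|y|,|x±y|/√2) = 1.41421 > 0.8 ⇒ ∉ W
candidate 3: n = (0, -1, 1, -1) → π⊥ ≈ (+0.00000, -2.41421); max(|x|,|y|,|x±y|/√2) = 2.41421 > 0.8 ⇒ ∉ W
candidate 4: n = (-1, -1, -1, 1) → π⊥ ≈ (+0.41421, +1.00000); max(|x|,|y|,|x±y|/√2) = 1.00000 > 0.8 ⇒ ∉ W
candidate 5: n = (-2, -2, 0, 3) → π⊥ ≈ (+1.53553, +0.70711); max(|x|,|y|,|x±y|/√2) = 1.58579 > 0.8 ⇒ ∉ W
candidate 6: n = (1, -1, 0, 0) → π⊥ ≈ (+1.70711, -0.70711); max(|x|,|y|,|x±y|/√2) = 1.70711 > 0.8 ⇒ ∉ W
candidate 7: n = (0, 1, 0, -1) → π⊥ ≈ (-1.41421, +0.00000); max(|x|,|y|,|x±y|/√2) = 1.41421 > 0.8 ⇒ ∉ W
candidate 8: n = (1, 0, 1, 0) → π⊥ ≈ (+1.00000, -1.00000); max(|x|,|y|,|x±y|/√2) = 1.41421 > 0.8 ⇒ ∉ W
candidate 9: n = (0, -3, -3, -3) → π⊥ ≈ (+0.00000, -1.24264); max(|x|,|y|,|x±y|/√2) = 1.24264 > 0.8 ⇒ ∉ W

1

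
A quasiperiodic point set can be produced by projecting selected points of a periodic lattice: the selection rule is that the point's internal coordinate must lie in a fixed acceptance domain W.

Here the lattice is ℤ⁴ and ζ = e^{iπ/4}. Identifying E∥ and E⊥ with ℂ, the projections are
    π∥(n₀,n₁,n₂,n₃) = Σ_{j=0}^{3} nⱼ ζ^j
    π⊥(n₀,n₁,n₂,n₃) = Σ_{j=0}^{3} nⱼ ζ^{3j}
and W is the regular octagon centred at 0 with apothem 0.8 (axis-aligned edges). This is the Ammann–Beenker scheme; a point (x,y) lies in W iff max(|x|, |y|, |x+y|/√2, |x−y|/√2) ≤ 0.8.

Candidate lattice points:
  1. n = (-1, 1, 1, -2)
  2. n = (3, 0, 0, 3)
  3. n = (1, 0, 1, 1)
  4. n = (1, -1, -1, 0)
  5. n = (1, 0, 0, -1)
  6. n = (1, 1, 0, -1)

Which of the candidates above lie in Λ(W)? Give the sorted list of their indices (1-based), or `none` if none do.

5, 6

With ζ = e^{iπ/4} the internal vectors are ζ^0,ζ^3,ζ^6,ζ^9.
#1 (-1, 1, 1, -2): internal (-3.12132, -1.70711); octagon support 3.41421 vs apothem 0.8 → ∉ W
#2 (3, 0, 0, 3): internal (5.12132, 2.12132); octagon support 5.12132 vs apothem 0.8 → ∉ W
#3 (1, 0, 1, 1): internal (1.70711, -0.29289); octagon support 1.70711 vs apothem 0.8 → ∉ W
#4 (1, -1, -1, 0): internal (1.70711, 0.29289); octagon support 1.70711 vs apothem 0.8 → ∉ W
#5 (1, 0, 0, -1): internal (0.29289, -0.70711); octagon support 0.70711 vs apothem 0.8 → ∈ W
#6 (1, 1, 0, -1): internal (-0.41421, 0.00000); octagon support 0.41421 vs apothem 0.8 → ∈ W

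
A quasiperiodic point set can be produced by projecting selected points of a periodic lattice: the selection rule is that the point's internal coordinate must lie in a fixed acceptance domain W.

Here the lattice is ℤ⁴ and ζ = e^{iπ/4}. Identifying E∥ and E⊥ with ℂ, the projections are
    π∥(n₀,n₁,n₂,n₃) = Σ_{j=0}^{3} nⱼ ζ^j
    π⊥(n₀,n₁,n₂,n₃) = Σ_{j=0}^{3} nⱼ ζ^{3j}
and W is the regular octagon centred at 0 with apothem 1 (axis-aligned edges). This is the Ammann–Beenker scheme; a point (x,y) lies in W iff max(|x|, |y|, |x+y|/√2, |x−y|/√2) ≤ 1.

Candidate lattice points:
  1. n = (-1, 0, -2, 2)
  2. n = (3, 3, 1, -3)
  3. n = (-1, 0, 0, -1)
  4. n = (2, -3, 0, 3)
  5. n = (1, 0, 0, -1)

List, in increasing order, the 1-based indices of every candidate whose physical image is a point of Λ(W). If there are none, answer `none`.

π⊥(n) = n₀ + n₁ζ³ + n₂ζ⁶ + n₃ζ⁹ where ζ = e^{iπ/4}.
#1 (-1, 0, -2, 2): internal (0.4142, 3.4142); octagon support 3.4142 vs apothem 1 → ∉ W
#2 (3, 3, 1, -3): internal (-1.2426, -1.0000); octagon support 1.5858 vs apothem 1 → ∉ W
#3 (-1, 0, 0, -1): internal (-1.7071, -0.7071); octagon support 1.7071 vs apothem 1 → ∉ W
#4 (2, -3, 0, 3): internal (6.2426, 0.0000); octagon support 6.2426 vs apothem 1 → ∉ W
#5 (1, 0, 0, -1): internal (0.2929, -0.7071); octagon support 0.7071 vs apothem 1 → ∈ W

5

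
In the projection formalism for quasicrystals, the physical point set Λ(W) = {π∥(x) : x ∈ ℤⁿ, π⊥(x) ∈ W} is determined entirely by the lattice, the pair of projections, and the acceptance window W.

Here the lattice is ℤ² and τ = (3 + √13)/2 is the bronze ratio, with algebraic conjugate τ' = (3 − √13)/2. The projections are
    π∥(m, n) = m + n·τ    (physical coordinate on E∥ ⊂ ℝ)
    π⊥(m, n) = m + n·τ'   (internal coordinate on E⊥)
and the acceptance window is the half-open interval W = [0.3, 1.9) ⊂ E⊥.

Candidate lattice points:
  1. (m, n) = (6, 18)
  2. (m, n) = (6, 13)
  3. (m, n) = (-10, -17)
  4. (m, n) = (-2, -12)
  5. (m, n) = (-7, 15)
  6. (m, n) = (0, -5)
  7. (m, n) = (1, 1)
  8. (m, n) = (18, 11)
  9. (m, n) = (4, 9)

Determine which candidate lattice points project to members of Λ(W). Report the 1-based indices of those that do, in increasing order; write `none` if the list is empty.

Compute τ' = (3−√13)/2 = -0.302776, so π⊥(m,n) = m -0.302776·n.
candidate 1: (m,n)=(6,18) → π∥ = 6+18·τ ≈ 65.449961, π⊥ = 6+18·τ' ≈ 0.550039 ∈ [0.3, 1.9) ⇒ IN Λ
candidate 2: (m,n)=(6,13) → π∥ = 6+13·τ ≈ 48.936083, π⊥ = 6+13·τ' ≈ 2.063917 ∉ [0.3, 1.9) ⇒ out
candidate 3: (m,n)=(-10,-17) → π∥ = -10-17·τ ≈ -66.147186, π⊥ = -10-17·τ' ≈ -4.852814 ∉ [0.3, 1.9) ⇒ out
candidate 4: (m,n)=(-2,-12) → π∥ = -2-12·τ ≈ -41.633308, π⊥ = -2-12·τ' ≈ 1.633308 ∈ [0.3, 1.9) ⇒ IN Λ
candidate 5: (m,n)=(-7,15) → π∥ = -7+15·τ ≈ 42.541635, π⊥ = -7+15·τ' ≈ -11.541635 ∉ [0.3, 1.9) ⇒ out
candidate 6: (m,n)=(0,-5) → π∥ = 0-5·τ ≈ -16.513878, π⊥ = 0-5·τ' ≈ 1.513878 ∈ [0.3, 1.9) ⇒ IN Λ
candidate 7: (m,n)=(1,1) → π∥ = 1+1·τ ≈ 4.302776, π⊥ = 1+1·τ' ≈ 0.697224 ∈ [0.3, 1.9) ⇒ IN Λ
candidate 8: (m,n)=(18,11) → π∥ = 18+11·τ ≈ 54.330532, π⊥ = 18+11·τ' ≈ 14.669468 ∉ [0.3, 1.9) ⇒ out
candidate 9: (m,n)=(4,9) → π∥ = 4+9·τ ≈ 33.724981, π⊥ = 4+9·τ' ≈ 1.275019 ∈ [0.3, 1.9) ⇒ IN Λ

1, 4, 6, 7, 9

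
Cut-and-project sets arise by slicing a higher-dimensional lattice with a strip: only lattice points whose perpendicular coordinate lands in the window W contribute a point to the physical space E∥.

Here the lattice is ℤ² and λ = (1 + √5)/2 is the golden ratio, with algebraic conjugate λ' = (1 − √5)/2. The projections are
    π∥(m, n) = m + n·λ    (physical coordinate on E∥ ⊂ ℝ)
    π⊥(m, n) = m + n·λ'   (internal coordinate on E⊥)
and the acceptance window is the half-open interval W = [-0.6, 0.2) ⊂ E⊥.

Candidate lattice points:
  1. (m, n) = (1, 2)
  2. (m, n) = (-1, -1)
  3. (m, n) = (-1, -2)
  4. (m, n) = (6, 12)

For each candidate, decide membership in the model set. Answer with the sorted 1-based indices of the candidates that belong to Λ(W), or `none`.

Numerically λ ≈ 1.61803 and λ' = −1/λ ≈ -0.61803.
candidate 1: (m,n)=(1,2) → π∥ = 1+2·λ ≈ 4.23607, π⊥ = 1+2·λ' ≈ -0.23607 ∈ [-0.6, 0.2) ⇒ IN Λ
candidate 2: (m,n)=(-1,-1) → π∥ = -1-1·λ ≈ -2.61803, π⊥ = -1-1·λ' ≈ -0.38197 ∈ [-0.6, 0.2) ⇒ IN Λ
candidate 3: (m,n)=(-1,-2) → π∥ = -1-2·λ ≈ -4.23607, π⊥ = -1-2·λ' ≈ 0.23607 ∉ [-0.6, 0.2) ⇒ out
candidate 4: (m,n)=(6,12) → π∥ = 6+12·λ ≈ 25.41641, π⊥ = 6+12·λ' ≈ -1.41641 ∉ [-0.6, 0.2) ⇒ out

1, 2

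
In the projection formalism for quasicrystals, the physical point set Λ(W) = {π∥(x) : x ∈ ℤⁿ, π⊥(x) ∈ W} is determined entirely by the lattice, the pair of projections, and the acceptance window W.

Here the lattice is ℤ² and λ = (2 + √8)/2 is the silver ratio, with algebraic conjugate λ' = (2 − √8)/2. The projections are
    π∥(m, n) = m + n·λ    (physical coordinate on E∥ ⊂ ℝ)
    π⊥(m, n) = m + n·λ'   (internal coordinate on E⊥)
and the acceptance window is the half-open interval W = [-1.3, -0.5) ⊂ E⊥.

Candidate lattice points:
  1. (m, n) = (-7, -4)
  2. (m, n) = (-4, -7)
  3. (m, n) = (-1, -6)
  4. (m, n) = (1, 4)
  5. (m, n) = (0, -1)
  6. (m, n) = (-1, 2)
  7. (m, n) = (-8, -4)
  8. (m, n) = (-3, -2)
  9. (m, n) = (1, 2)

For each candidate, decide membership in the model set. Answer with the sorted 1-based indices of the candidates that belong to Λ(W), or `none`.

λ' = (2−√8)/2 ≈ -0.4142.
candidate 1: (m,n)=(-7,-4) → π∥ = -7-4·λ ≈ -16.6569, π⊥ = -7-4·λ' ≈ -5.3431 ∉ [-1.3, -0.5) ⇒ out
candidate 2: (m,n)=(-4,-7) → π∥ = -4-7·λ ≈ -20.8995, π⊥ = -4-7·λ' ≈ -1.1005 ∈ [-1.3, -0.5) ⇒ IN Λ
candidate 3: (m,n)=(-1,-6) → π∥ = -1-6·λ ≈ -15.4853, π⊥ = -1-6·λ' ≈ 1.4853 ∉ [-1.3, -0.5) ⇒ out
candidate 4: (m,n)=(1,4) → π∥ = 1+4·λ ≈ 10.6569, π⊥ = 1+4·λ' ≈ -0.6569 ∈ [-1.3, -0.5) ⇒ IN Λ
candidate 5: (m,n)=(0,-1) → π∥ = 0-1·λ ≈ -2.4142, π⊥ = 0-1·λ' ≈ 0.4142 ∉ [-1.3, -0.5) ⇒ out
candidate 6: (m,n)=(-1,2) → π∥ = -1+2·λ ≈ 3.8284, π⊥ = -1+2·λ' ≈ -1.8284 ∉ [-1.3, -0.5) ⇒ out
candidate 7: (m,n)=(-8,-4) → π∥ = -8-4·λ ≈ -17.6569, π⊥ = -8-4·λ' ≈ -6.3431 ∉ [-1.3, -0.5) ⇒ out
candidate 8: (m,n)=(-3,-2) → π∥ = -3-2·λ ≈ -7.8284, π⊥ = -3-2·λ' ≈ -2.1716 ∉ [-1.3, -0.5) ⇒ out
candidate 9: (m,n)=(1,2) → π∥ = 1+2·λ ≈ 5.8284, π⊥ = 1+2·λ' ≈ 0.1716 ∉ [-1.3, -0.5) ⇒ out

2, 4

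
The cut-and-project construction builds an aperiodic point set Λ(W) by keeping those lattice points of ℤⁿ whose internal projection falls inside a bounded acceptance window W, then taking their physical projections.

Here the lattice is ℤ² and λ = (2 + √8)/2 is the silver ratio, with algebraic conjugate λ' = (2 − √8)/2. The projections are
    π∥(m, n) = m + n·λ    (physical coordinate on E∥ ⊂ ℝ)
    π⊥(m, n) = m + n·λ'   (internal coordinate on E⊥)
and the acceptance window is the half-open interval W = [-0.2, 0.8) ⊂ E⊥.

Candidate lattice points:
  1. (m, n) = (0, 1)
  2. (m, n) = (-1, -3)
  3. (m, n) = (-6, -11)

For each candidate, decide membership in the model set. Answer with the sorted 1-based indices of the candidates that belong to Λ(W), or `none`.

2

Compute λ' = (2−√8)/2 = -0.414214, so π⊥(m,n) = m -0.414214·n.
#1 (0,1): internal coord 0 + (1)·λ' = -0.414214; -0.414214 ∉ [-0.2, 0.8) → out
#2 (-1,-3): internal coord -1 + (-3)·λ' = +0.242641; +0.242641 ∈ [-0.2, 0.8) → IN Λ
#3 (-6,-11): internal coord -6 + (-11)·λ' = -1.443651; -1.443651 ∉ [-0.2, 0.8) → out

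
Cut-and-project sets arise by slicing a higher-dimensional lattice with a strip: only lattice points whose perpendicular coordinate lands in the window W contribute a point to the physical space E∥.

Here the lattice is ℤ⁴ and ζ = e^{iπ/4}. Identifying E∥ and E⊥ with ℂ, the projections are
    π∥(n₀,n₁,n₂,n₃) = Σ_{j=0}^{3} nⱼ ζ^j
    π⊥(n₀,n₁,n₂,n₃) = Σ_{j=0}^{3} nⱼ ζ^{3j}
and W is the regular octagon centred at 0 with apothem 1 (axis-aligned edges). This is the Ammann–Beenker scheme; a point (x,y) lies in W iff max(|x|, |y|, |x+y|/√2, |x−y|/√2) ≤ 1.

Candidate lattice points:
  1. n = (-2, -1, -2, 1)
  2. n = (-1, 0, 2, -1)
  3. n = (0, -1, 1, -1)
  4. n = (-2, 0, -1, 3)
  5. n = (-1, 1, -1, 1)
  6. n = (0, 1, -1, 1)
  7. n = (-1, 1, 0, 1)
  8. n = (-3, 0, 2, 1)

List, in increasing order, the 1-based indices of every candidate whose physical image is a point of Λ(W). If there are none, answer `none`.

With ζ = e^{iπ/4} the internal vectors are ζ^0,ζ^3,ζ^6,ζ^9.
#1 (-2, -1, -2, 1): internal (-0.585786, 2.000000); octagon support 2.000000 vs apothem 1 → ∉ W
#2 (-1, 0, 2, -1): internal (-1.707107, -2.707107); octagon support 3.121320 vs apothem 1 → ∉ W
#3 (0, -1, 1, -1): internal (0.000000, -2.414214); octagon support 2.414214 vs apothem 1 → ∉ W
#4 (-2, 0, -1, 3): internal (0.121320, 3.121320); octagon support 3.121320 vs apothem 1 → ∉ W
#5 (-1, 1, -1, 1): internal (-1.000000, 2.414214); octagon support 2.414214 vs apothem 1 → ∉ W
#6 (0, 1, -1, 1): internal (0.000000, 2.414214); octagon support 2.414214 vs apothem 1 → ∉ W
#7 (-1, 1, 0, 1): internal (-1.000000, 1.414214); octagon support 1.707107 vs apothem 1 → ∉ W
#8 (-3, 0, 2, 1): internal (-2.292893, -1.292893); octagon support 2.535534 vs apothem 1 → ∉ W

none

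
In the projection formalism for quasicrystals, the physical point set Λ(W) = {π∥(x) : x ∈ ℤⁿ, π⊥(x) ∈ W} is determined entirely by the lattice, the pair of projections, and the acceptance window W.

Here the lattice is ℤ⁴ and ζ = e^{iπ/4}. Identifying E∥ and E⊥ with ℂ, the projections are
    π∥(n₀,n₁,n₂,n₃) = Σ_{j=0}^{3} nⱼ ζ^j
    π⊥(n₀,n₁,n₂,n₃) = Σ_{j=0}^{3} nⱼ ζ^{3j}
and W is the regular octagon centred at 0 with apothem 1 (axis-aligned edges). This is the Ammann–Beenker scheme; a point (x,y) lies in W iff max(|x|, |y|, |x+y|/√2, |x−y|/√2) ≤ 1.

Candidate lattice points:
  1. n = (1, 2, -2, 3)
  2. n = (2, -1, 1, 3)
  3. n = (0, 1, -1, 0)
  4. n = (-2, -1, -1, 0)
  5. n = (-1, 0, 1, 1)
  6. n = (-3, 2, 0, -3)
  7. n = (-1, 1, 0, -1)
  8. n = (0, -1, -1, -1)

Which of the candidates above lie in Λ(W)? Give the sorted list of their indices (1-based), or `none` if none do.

With ζ = e^{iπ/4} the internal vectors are ζ^0,ζ^3,ζ^6,ζ^9.
#1 (1, 2, -2, 3): internal (1.7071, 5.5355); octagon support 5.5355 vs apothem 1 → ∉ W
#2 (2, -1, 1, 3): internal (4.8284, 0.4142); octagon support 4.8284 vs apothem 1 → ∉ W
#3 (0, 1, -1, 0): internal (-0.7071, 1.7071); octagon support 1.7071 vs apothem 1 → ∉ W
#4 (-2, -1, -1, 0): internal (-1.2929, 0.2929); octagon support 1.2929 vs apothem 1 → ∉ W
#5 (-1, 0, 1, 1): internal (-0.2929, -0.2929); octagon support 0.4142 vs apothem 1 → ∈ W
#6 (-3, 2, 0, -3): internal (-6.5355, -0.7071); octagon support 6.5355 vs apothem 1 → ∉ W
#7 (-1, 1, 0, -1): internal (-2.4142, 0.0000); octagon support 2.4142 vs apothem 1 → ∉ W
#8 (0, -1, -1, -1): internal (0.0000, -0.4142); octagon support 0.4142 vs apothem 1 → ∈ W

5, 8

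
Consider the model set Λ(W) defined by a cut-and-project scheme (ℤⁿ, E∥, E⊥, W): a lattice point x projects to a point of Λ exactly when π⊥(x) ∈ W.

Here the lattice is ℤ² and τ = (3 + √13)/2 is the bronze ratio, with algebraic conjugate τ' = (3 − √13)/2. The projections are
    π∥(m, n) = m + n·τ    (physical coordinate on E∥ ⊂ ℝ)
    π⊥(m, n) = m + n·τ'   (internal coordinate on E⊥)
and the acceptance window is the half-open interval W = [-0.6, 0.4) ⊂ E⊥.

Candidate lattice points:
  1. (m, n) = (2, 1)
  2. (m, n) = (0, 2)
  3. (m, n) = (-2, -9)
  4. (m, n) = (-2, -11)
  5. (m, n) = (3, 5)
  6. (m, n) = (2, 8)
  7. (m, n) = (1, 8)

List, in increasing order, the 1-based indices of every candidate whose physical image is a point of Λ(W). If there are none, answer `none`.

6

τ' = (3−√13)/2 ≈ -0.302776.
candidate 1: (m,n)=(2,1) → π∥ = 2+1·τ ≈ 5.302776, π⊥ = 2+1·τ' ≈ 1.697224 ∉ [-0.6, 0.4) ⇒ out
candidate 2: (m,n)=(0,2) → π∥ = 0+2·τ ≈ 6.605551, π⊥ = 0+2·τ' ≈ -0.605551 ∉ [-0.6, 0.4) ⇒ out
candidate 3: (m,n)=(-2,-9) → π∥ = -2-9·τ ≈ -31.724981, π⊥ = -2-9·τ' ≈ 0.724981 ∉ [-0.6, 0.4) ⇒ out
candidate 4: (m,n)=(-2,-11) → π∥ = -2-11·τ ≈ -38.330532, π⊥ = -2-11·τ' ≈ 1.330532 ∉ [-0.6, 0.4) ⇒ out
candidate 5: (m,n)=(3,5) → π∥ = 3+5·τ ≈ 19.513878, π⊥ = 3+5·τ' ≈ 1.486122 ∉ [-0.6, 0.4) ⇒ out
candidate 6: (m,n)=(2,8) → π∥ = 2+8·τ ≈ 28.422205, π⊥ = 2+8·τ' ≈ -0.422205 ∈ [-0.6, 0.4) ⇒ IN Λ
candidate 7: (m,n)=(1,8) → π∥ = 1+8·τ ≈ 27.422205, π⊥ = 1+8·τ' ≈ -1.422205 ∉ [-0.6, 0.4) ⇒ out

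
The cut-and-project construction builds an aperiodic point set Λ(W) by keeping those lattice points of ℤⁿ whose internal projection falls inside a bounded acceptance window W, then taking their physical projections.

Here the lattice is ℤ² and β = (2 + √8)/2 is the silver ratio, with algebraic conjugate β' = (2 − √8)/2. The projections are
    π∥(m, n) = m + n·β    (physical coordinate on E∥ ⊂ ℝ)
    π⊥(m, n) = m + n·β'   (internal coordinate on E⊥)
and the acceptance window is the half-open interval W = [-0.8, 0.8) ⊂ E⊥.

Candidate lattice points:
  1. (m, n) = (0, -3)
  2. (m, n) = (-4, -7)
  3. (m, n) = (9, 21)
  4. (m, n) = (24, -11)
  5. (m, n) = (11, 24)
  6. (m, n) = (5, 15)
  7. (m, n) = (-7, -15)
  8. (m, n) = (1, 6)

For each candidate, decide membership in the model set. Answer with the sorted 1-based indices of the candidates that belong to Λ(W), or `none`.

Numerically β ≈ 2.4142 and β' = −1/β ≈ -0.4142.
[1] lift (0,-3): star map gives 1.2426; window check -0.8 ≤ 1.2426 < 0.8 is false → out
[2] lift (-4,-7): star map gives -1.1005; window check -0.8 ≤ -1.1005 < 0.8 is false → out
[3] lift (9,21): star map gives 0.3015; window check -0.8 ≤ 0.3015 < 0.8 is true → IN Λ
[4] lift (24,-11): star map gives 28.5563; window check -0.8 ≤ 28.5563 < 0.8 is false → out
[5] lift (11,24): star map gives 1.0589; window check -0.8 ≤ 1.0589 < 0.8 is false → out
[6] lift (5,15): star map gives -1.2132; window check -0.8 ≤ -1.2132 < 0.8 is false → out
[7] lift (-7,-15): star map gives -0.7868; window check -0.8 ≤ -0.7868 < 0.8 is true → IN Λ
[8] lift (1,6): star map gives -1.4853; window check -0.8 ≤ -1.4853 < 0.8 is false → out

3, 7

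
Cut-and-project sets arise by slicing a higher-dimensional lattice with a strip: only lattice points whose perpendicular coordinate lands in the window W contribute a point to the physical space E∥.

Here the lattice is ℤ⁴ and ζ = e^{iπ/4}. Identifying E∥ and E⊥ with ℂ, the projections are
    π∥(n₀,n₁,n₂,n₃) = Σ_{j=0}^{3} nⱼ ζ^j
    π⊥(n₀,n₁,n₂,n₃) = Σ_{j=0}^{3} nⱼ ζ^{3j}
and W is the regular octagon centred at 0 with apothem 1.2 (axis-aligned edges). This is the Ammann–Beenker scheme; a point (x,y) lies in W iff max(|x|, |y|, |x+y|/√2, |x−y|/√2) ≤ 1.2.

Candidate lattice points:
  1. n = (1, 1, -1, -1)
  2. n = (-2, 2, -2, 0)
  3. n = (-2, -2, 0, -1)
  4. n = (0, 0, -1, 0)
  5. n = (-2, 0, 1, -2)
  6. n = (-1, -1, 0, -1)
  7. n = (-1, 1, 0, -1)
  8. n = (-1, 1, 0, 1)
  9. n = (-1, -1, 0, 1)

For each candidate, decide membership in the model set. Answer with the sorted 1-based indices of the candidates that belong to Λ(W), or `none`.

1, 4, 9

With ζ = e^{iπ/4} the internal vectors are ζ^0,ζ^3,ζ^6,ζ^9.
#1 (1, 1, -1, -1): internal (-0.4142, 1.0000); octagon support 1.0000 vs apothem 1.2 → ∈ W
#2 (-2, 2, -2, 0): internal (-3.4142, 3.4142); octagon support 4.8284 vs apothem 1.2 → ∉ W
#3 (-2, -2, 0, -1): internal (-1.2929, -2.1213); octagon support 2.4142 vs apothem 1.2 → ∉ W
#4 (0, 0, -1, 0): internal (0.0000, 1.0000); octagon support 1.0000 vs apothem 1.2 → ∈ W
#5 (-2, 0, 1, -2): internal (-3.4142, -2.4142); octagon support 4.1213 vs apothem 1.2 → ∉ W
#6 (-1, -1, 0, -1): internal (-1.0000, -1.4142); octagon support 1.7071 vs apothem 1.2 → ∉ W
#7 (-1, 1, 0, -1): internal (-2.4142, 0.0000); octagon support 2.4142 vs apothem 1.2 → ∉ W
#8 (-1, 1, 0, 1): internal (-1.0000, 1.4142); octagon support 1.7071 vs apothem 1.2 → ∉ W
#9 (-1, -1, 0, 1): internal (0.4142, 0.0000); octagon support 0.4142 vs apothem 1.2 → ∈ W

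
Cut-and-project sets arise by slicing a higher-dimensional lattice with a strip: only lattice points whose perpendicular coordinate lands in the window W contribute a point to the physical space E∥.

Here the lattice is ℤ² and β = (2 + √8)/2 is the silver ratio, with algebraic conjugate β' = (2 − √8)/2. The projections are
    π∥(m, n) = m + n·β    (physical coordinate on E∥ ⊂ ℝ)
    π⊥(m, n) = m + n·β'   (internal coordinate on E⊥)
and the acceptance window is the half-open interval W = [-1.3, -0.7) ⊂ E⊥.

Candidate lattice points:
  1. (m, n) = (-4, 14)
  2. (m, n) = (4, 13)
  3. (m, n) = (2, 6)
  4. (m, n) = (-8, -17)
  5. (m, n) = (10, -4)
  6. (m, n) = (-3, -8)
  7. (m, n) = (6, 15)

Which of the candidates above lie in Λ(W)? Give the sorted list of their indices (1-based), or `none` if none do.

β' = (2−√8)/2 ≈ -0.414214.
#1 (-4,14): internal coord -4 + (14)·β' = -9.798990; -9.798990 ∉ [-1.3, -0.7) → out
#2 (4,13): internal coord 4 + (13)·β' = -1.384776; -1.384776 ∉ [-1.3, -0.7) → out
#3 (2,6): internal coord 2 + (6)·β' = -0.485281; -0.485281 ∉ [-1.3, -0.7) → out
#4 (-8,-17): internal coord -8 + (-17)·β' = -0.958369; -0.958369 ∈ [-1.3, -0.7) → IN Λ
#5 (10,-4): internal coord 10 + (-4)·β' = +11.656854; +11.656854 ∉ [-1.3, -0.7) → out
#6 (-3,-8): internal coord -3 + (-8)·β' = +0.313708; +0.313708 ∉ [-1.3, -0.7) → out
#7 (6,15): internal coord 6 + (15)·β' = -0.213203; -0.213203 ∉ [-1.3, -0.7) → out

4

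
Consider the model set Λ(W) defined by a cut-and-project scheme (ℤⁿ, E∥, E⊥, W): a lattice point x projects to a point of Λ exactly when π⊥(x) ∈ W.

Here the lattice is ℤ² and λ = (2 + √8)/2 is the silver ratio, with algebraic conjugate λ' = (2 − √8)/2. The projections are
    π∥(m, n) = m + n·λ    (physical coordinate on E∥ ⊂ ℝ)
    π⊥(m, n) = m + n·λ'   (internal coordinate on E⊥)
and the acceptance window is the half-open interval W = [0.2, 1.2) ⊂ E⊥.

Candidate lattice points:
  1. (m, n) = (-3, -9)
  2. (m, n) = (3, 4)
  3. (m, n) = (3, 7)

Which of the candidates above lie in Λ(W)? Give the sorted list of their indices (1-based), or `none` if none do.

Compute λ' = (2−√8)/2 = -0.4142, so π⊥(m,n) = m -0.4142·n.
candidate 1: (m,n)=(-3,-9) → π∥ = -3-9·λ ≈ -24.7279, π⊥ = -3-9·λ' ≈ 0.7279 ∈ [0.2, 1.2) ⇒ IN Λ
candidate 2: (m,n)=(3,4) → π∥ = 3+4·λ ≈ 12.6569, π⊥ = 3+4·λ' ≈ 1.3431 ∉ [0.2, 1.2) ⇒ out
candidate 3: (m,n)=(3,7) → π∥ = 3+7·λ ≈ 19.8995, π⊥ = 3+7·λ' ≈ 0.1005 ∉ [0.2, 1.2) ⇒ out

1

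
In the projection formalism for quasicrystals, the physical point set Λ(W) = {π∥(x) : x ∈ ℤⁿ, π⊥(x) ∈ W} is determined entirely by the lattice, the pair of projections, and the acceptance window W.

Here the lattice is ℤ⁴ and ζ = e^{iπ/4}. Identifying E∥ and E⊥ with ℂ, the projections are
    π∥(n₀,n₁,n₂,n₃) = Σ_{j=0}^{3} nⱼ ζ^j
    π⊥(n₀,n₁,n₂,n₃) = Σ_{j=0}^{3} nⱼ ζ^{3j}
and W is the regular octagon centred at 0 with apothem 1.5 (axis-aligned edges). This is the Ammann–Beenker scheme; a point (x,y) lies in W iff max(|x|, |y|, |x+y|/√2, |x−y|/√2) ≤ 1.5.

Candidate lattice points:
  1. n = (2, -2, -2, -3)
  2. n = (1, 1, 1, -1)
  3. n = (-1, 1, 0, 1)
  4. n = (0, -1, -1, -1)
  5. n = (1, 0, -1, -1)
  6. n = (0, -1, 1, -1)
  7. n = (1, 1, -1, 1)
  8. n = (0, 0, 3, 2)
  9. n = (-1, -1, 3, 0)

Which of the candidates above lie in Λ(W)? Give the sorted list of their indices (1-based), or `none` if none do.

π⊥(n) = n₀ + n₁ζ³ + n₂ζ⁶ + n₃ζ⁹ where ζ = e^{iπ/4}.
#1 (2, -2, -2, -3): internal (1.29289, -1.53553); octagon support 2.00000 vs apothem 1.5 → ∉ W
#2 (1, 1, 1, -1): internal (-0.41421, -1.00000); octagon support 1.00000 vs apothem 1.5 → ∈ W
#3 (-1, 1, 0, 1): internal (-1.00000, 1.41421); octagon support 1.70711 vs apothem 1.5 → ∉ W
#4 (0, -1, -1, -1): internal (0.00000, -0.41421); octagon support 0.41421 vs apothem 1.5 → ∈ W
#5 (1, 0, -1, -1): internal (0.29289, 0.29289); octagon support 0.41421 vs apothem 1.5 → ∈ W
#6 (0, -1, 1, -1): internal (0.00000, -2.41421); octagon support 2.41421 vs apothem 1.5 → ∉ W
#7 (1, 1, -1, 1): internal (1.00000, 2.41421); octagon support 2.41421 vs apothem 1.5 → ∉ W
#8 (0, 0, 3, 2): internal (1.41421, -1.58579); octagon support 2.12132 vs apothem 1.5 → ∉ W
#9 (-1, -1, 3, 0): internal (-0.29289, -3.70711); octagon support 3.70711 vs apothem 1.5 → ∉ W

2, 4, 5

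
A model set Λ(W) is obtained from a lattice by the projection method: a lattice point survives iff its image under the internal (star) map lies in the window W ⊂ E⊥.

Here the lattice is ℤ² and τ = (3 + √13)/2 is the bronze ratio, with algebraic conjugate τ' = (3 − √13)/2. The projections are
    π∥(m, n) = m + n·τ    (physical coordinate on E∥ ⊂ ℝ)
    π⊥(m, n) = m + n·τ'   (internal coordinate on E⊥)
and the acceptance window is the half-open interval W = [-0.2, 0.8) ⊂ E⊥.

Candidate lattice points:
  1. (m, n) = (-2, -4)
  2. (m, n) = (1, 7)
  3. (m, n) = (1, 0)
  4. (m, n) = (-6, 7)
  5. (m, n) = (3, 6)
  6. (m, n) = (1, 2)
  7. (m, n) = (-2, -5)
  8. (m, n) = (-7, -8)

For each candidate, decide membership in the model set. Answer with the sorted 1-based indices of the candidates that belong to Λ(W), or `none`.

Compute τ' = (3−√13)/2 = -0.302776, so π⊥(m,n) = m -0.302776·n.
#1 (-2,-4): internal coord -2 + (-4)·τ' = -0.788897; -0.788897 ∉ [-0.2, 0.8) → out
#2 (1,7): internal coord 1 + (7)·τ' = -1.119429; -1.119429 ∉ [-0.2, 0.8) → out
#3 (1,0): internal coord 1 + (0)·τ' = +1.000000; +1.000000 ∉ [-0.2, 0.8) → out
#4 (-6,7): internal coord -6 + (7)·τ' = -8.119429; -8.119429 ∉ [-0.2, 0.8) → out
#5 (3,6): internal coord 3 + (6)·τ' = +1.183346; +1.183346 ∉ [-0.2, 0.8) → out
#6 (1,2): internal coord 1 + (2)·τ' = +0.394449; +0.394449 ∈ [-0.2, 0.8) → IN Λ
#7 (-2,-5): internal coord -2 + (-5)·τ' = -0.486122; -0.486122 ∉ [-0.2, 0.8) → out
#8 (-7,-8): internal coord -7 + (-8)·τ' = -4.577795; -4.577795 ∉ [-0.2, 0.8) → out

6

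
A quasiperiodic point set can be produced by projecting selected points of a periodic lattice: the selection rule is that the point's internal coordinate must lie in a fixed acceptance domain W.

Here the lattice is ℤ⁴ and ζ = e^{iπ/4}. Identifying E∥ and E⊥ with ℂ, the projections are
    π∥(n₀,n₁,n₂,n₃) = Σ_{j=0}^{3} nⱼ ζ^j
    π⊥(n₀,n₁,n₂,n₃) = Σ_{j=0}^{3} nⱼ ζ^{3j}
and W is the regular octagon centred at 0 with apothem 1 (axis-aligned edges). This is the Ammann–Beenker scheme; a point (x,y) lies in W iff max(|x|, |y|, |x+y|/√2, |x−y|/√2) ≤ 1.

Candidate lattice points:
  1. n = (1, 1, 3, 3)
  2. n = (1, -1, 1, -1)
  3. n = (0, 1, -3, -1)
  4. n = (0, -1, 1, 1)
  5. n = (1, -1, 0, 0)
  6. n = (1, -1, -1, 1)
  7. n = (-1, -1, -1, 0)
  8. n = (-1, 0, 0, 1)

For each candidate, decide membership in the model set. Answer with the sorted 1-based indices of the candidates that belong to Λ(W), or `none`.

Internal map: ζ^{3j} for j=0..3 gives (1,0), (−√2/2,√2/2), (0,−1), (√2/2,√2/2).
candidate 1: n = (1, 1, 3, 3) → π⊥ ≈ (+2.4142, -0.1716); max(|x|,|y|,|x±y|/√2) = 2.4142 > 1 ⇒ ∉ W
candidate 2: n = (1, -1, 1, -1) → π⊥ ≈ (+1.0000, -2.4142); max(|x|,|y|,|x±y|/√2) = 2.4142 > 1 ⇒ ∉ W
candidate 3: n = (0, 1, -3, -1) → π⊥ ≈ (-1.4142, +3.0000); max(|x|,|y|,|x±y|/√2) = 3.1213 > 1 ⇒ ∉ W
candidate 4: n = (0, -1, 1, 1) → π⊥ ≈ (+1.4142, -1.0000); max(|x|,|y|,|x±y|/√2) = 1.7071 > 1 ⇒ ∉ W
candidate 5: n = (1, -1, 0, 0) → π⊥ ≈ (+1.7071, -0.7071); max(|x|,|y|,|x±y|/√2) = 1.7071 > 1 ⇒ ∉ W
candidate 6: n = (1, -1, -1, 1) → π⊥ ≈ (+2.4142, +1.0000); max(|x|,|y|,|x±y|/√2) = 2.4142 > 1 ⇒ ∉ W
candidate 7: n = (-1, -1, -1, 0) → π⊥ ≈ (-0.2929, +0.2929); max(|x|,|y|,|x±y|/√2) = 0.4142 ≤ 1 ⇒ ∈ W
candidate 8: n = (-1, 0, 0, 1) → π⊥ ≈ (-0.2929, +0.7071); max(|x|,|y|,|x±y|/√2) = 0.7071 ≤ 1 ⇒ ∈ W

7, 8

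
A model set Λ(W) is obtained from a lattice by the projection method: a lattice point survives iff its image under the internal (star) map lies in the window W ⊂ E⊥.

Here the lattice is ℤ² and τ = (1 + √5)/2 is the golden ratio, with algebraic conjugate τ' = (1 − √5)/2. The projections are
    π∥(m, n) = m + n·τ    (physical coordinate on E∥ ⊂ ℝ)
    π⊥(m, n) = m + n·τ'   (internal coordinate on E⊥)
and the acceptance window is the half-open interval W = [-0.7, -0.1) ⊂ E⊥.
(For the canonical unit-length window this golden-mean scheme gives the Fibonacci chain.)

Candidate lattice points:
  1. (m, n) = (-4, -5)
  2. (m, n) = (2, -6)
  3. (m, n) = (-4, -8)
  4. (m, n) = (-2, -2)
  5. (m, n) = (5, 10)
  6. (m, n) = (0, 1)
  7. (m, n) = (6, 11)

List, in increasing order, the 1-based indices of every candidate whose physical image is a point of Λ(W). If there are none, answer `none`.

τ' = (1−√5)/2 ≈ -0.6180.
#1 (-4,-5): internal coord -4 + (-5)·τ' = -0.9098; -0.9098 ∉ [-0.7, -0.1) → out
#2 (2,-6): internal coord 2 + (-6)·τ' = +5.7082; +5.7082 ∉ [-0.7, -0.1) → out
#3 (-4,-8): internal coord -4 + (-8)·τ' = +0.9443; +0.9443 ∉ [-0.7, -0.1) → out
#4 (-2,-2): internal coord -2 + (-2)·τ' = -0.7639; -0.7639 ∉ [-0.7, -0.1) → out
#5 (5,10): internal coord 5 + (10)·τ' = -1.1803; -1.1803 ∉ [-0.7, -0.1) → out
#6 (0,1): internal coord 0 + (1)·τ' = -0.6180; -0.6180 ∈ [-0.7, -0.1) → IN Λ
#7 (6,11): internal coord 6 + (11)·τ' = -0.7984; -0.7984 ∉ [-0.7, -0.1) → out

6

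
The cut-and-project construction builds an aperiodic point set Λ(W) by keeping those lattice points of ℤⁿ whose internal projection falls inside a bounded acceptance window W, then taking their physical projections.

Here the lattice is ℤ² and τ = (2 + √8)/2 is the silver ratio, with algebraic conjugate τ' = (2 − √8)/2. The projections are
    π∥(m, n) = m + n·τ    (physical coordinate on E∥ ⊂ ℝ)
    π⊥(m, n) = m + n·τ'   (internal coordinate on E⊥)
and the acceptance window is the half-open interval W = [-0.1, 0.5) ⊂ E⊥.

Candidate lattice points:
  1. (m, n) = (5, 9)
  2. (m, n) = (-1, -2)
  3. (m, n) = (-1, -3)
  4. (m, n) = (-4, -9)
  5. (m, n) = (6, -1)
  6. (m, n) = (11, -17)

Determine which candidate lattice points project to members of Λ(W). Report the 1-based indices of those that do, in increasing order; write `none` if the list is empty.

Numerically τ ≈ 2.4142 and τ' = −1/τ ≈ -0.4142.
[1] lift (5,9): star map gives 1.2721; window check -0.1 ≤ 1.2721 < 0.5 is false → out
[2] lift (-1,-2): star map gives -0.1716; window check -0.1 ≤ -0.1716 < 0.5 is false → out
[3] lift (-1,-3): star map gives 0.2426; window check -0.1 ≤ 0.2426 < 0.5 is true → IN Λ
[4] lift (-4,-9): star map gives -0.2721; window check -0.1 ≤ -0.2721 < 0.5 is false → out
[5] lift (6,-1): star map gives 6.4142; window check -0.1 ≤ 6.4142 < 0.5 is false → out
[6] lift (11,-17): star map gives 18.0416; window check -0.1 ≤ 18.0416 < 0.5 is false → out

3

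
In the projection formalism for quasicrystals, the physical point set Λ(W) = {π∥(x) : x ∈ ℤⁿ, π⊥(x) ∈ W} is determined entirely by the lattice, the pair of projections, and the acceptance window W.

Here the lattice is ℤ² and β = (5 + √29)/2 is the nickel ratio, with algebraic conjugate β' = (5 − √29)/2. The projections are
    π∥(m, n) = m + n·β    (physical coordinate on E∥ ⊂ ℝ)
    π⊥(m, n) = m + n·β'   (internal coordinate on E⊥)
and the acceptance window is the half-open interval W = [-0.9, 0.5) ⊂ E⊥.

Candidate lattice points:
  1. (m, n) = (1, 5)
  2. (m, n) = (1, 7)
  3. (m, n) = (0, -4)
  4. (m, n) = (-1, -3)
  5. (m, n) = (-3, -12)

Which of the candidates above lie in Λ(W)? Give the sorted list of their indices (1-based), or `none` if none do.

1, 2, 4, 5

Numerically β ≈ 5.192582 and β' = −1/β ≈ -0.192582.
[1] lift (1,5): star map gives 0.037088; window check -0.9 ≤ 0.037088 < 0.5 is true → IN Λ
[2] lift (1,7): star map gives -0.348077; window check -0.9 ≤ -0.348077 < 0.5 is true → IN Λ
[3] lift (0,-4): star map gives 0.770330; window check -0.9 ≤ 0.770330 < 0.5 is false → out
[4] lift (-1,-3): star map gives -0.422253; window check -0.9 ≤ -0.422253 < 0.5 is true → IN Λ
[5] lift (-3,-12): star map gives -0.689011; window check -0.9 ≤ -0.689011 < 0.5 is true → IN Λ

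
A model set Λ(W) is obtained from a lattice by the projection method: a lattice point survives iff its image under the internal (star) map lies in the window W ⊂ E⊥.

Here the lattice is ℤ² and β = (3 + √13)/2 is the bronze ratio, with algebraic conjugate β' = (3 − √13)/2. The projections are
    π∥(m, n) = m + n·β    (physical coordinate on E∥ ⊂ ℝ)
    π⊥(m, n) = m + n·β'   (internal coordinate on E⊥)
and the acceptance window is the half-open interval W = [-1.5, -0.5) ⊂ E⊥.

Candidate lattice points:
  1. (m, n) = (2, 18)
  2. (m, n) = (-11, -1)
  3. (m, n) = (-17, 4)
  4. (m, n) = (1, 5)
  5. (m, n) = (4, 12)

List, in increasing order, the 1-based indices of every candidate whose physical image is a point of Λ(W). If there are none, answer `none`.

Compute β' = (3−√13)/2 = -0.3028, so π⊥(m,n) = m -0.3028·n.
#1 (2,18): internal coord 2 + (18)·β' = -3.4500; -3.4500 ∉ [-1.5, -0.5) → out
#2 (-11,-1): internal coord -11 + (-1)·β' = -10.6972; -10.6972 ∉ [-1.5, -0.5) → out
#3 (-17,4): internal coord -17 + (4)·β' = -18.2111; -18.2111 ∉ [-1.5, -0.5) → out
#4 (1,5): internal coord 1 + (5)·β' = -0.5139; -0.5139 ∈ [-1.5, -0.5) → IN Λ
#5 (4,12): internal coord 4 + (12)·β' = +0.3667; +0.3667 ∉ [-1.5, -0.5) → out

4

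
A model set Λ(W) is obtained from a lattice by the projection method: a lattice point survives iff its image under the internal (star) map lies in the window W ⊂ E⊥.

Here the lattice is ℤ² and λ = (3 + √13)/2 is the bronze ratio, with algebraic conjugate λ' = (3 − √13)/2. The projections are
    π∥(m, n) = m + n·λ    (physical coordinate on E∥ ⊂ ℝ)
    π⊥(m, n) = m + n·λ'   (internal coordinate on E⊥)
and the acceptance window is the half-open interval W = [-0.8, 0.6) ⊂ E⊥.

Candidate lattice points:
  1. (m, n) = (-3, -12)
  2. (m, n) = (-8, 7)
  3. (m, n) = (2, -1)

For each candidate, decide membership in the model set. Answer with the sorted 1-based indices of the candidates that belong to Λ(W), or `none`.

none

Compute λ' = (3−√13)/2 = -0.3028, so π⊥(m,n) = m -0.3028·n.
#1 (-3,-12): internal coord -3 + (-12)·λ' = +0.6333; +0.6333 ∉ [-0.8, 0.6) → out
#2 (-8,7): internal coord -8 + (7)·λ' = -10.1194; -10.1194 ∉ [-0.8, 0.6) → out
#3 (2,-1): internal coord 2 + (-1)·λ' = +2.3028; +2.3028 ∉ [-0.8, 0.6) → out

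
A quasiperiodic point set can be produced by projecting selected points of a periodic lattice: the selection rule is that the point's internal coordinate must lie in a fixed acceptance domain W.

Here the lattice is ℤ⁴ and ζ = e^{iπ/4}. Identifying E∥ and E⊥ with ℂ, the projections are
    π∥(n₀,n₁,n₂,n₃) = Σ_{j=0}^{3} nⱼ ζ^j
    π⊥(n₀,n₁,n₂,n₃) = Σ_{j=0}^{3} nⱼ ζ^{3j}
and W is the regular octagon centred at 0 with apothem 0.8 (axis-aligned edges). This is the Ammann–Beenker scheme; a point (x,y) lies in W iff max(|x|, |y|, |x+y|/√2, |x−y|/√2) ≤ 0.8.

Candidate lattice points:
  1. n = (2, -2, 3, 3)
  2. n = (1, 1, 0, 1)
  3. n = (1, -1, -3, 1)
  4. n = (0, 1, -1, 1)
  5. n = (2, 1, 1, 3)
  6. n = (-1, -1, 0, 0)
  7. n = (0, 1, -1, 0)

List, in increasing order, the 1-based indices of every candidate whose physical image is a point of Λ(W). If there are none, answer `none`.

6

π⊥(n) = n₀ + n₁ζ³ + n₂ζ⁶ + n₃ζ⁹ where ζ = e^{iπ/4}.
candidate 1: n = (2, -2, 3, 3) → π⊥ ≈ (+5.535534, -2.292893); max(|x|,|y|,|x±y|/√2) = 5.535534 > 0.8 ⇒ ∉ W
candidate 2: n = (1, 1, 0, 1) → π⊥ ≈ (+1.000000, +1.414214); max(|x|,|y|,|x±y|/√2) = 1.707107 > 0.8 ⇒ ∉ W
candidate 3: n = (1, -1, -3, 1) → π⊥ ≈ (+2.414214, +3.000000); max(|x|,|y|,|x±y|/√2) = 3.828427 > 0.8 ⇒ ∉ W
candidate 4: n = (0, 1, -1, 1) → π⊥ ≈ (+0.000000, +2.414214); max(|x|,|y|,|x±y|/√2) = 2.414214 > 0.8 ⇒ ∉ W
candidate 5: n = (2, 1, 1, 3) → π⊥ ≈ (+3.414214, +1.828427); max(|x|,|y|,|x±y|/√2) = 3.707107 > 0.8 ⇒ ∉ W
candidate 6: n = (-1, -1, 0, 0) → π⊥ ≈ (-0.292893, -0.707107); max(|x|,|y|,|x±y|/√2) = 0.707107 ≤ 0.8 ⇒ ∈ W
candidate 7: n = (0, 1, -1, 0) → π⊥ ≈ (-0.707107, +1.707107); max(|x|,|y|,|x±y|/√2) = 1.707107 > 0.8 ⇒ ∉ W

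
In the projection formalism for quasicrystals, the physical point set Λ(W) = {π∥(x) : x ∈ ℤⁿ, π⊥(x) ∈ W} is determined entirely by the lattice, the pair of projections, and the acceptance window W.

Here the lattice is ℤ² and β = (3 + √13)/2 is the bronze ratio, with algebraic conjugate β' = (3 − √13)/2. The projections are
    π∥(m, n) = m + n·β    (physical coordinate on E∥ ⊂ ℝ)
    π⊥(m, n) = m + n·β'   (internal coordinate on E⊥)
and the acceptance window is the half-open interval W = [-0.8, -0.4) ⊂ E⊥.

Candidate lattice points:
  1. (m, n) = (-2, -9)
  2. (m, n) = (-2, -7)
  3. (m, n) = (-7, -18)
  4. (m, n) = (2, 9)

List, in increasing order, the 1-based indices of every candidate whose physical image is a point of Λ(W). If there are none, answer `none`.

4

Numerically β ≈ 3.30278 and β' = −1/β ≈ -0.30278.
candidate 1: (m,n)=(-2,-9) → π∥ = -2-9·β ≈ -31.72498, π⊥ = -2-9·β' ≈ 0.72498 ∉ [-0.8, -0.4) ⇒ out
candidate 2: (m,n)=(-2,-7) → π∥ = -2-7·β ≈ -25.11943, π⊥ = -2-7·β' ≈ 0.11943 ∉ [-0.8, -0.4) ⇒ out
candidate 3: (m,n)=(-7,-18) → π∥ = -7-18·β ≈ -66.44996, π⊥ = -7-18·β' ≈ -1.55004 ∉ [-0.8, -0.4) ⇒ out
candidate 4: (m,n)=(2,9) → π∥ = 2+9·β ≈ 31.72498, π⊥ = 2+9·β' ≈ -0.72498 ∈ [-0.8, -0.4) ⇒ IN Λ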